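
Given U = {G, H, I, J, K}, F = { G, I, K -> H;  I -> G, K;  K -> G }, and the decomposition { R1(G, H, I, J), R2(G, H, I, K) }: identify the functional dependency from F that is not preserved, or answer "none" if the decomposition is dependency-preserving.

none

G, I, K → H lies within R2.
I → G, K lies within R2.
K → G lies within R2.
Every dependency is enforceable on the fragments, so the decomposition is dependency-preserving.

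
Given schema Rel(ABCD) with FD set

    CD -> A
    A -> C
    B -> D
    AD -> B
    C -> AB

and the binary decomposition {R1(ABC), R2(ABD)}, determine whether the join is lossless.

Yes

Common attributes: R1 ∩ R2 = {AB}.
Closure of {AB}: A → C applies, adding C; B → D applies, adding D. So (AB)⁺ = {ABCD}.
This closure contains every attribute of R1, so R1 ∩ R2 → R1. The join is lossless.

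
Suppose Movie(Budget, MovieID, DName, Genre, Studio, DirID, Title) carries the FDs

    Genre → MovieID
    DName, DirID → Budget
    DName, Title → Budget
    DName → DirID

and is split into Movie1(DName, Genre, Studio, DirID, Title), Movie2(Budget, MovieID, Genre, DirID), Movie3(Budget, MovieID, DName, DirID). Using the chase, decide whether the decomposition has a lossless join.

Yes

Chase test. Columns are Budget, MovieID, DName, Genre, Studio, DirID, Title; row i has aⱼ where attribute j ∈ Moviei, else bᵢⱼ.
Initial tableau (one row per fragment):
  row 1: b11 b12 a3 a4 a5 a6 a7
  row 2: a1 a2 b23 a4 b25 a6 b27
  row 3: a1 a2 a3 b34 b35 a6 b37
Rows 1 and 2 agree on Genre; apply Genre→MovieID and equate their MovieID entries.
Rows 1 and 3 agree on DName, DirID; apply DName, DirID→Budget and equate their Budget entries.
Row 1 is now all distinguished symbols — the join is lossless.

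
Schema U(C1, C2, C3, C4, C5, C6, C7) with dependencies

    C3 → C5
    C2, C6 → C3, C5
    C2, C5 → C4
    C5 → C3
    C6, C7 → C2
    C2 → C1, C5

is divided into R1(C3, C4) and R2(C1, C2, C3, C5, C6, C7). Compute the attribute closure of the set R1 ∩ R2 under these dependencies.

R1 ∩ R2 = {C3}.
C3 → C5 applies, adding C5
Closure: {C3, C5}.

C3, C5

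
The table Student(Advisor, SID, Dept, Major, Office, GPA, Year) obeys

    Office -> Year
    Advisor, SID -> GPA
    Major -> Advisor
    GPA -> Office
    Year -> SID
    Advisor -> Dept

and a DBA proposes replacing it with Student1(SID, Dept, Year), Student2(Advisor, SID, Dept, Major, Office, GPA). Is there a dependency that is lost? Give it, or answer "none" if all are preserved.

Office -> Year

Check Office → Year: no single fragment contains all of {Office, Year}, and the restricted closure of {Office} across the fragments never reaches {Year}.
Advisor, SID → GPA is preserved.
Major → Advisor is preserved.
GPA → Office is preserved.
Year → SID is preserved.
Advisor → Dept is preserved.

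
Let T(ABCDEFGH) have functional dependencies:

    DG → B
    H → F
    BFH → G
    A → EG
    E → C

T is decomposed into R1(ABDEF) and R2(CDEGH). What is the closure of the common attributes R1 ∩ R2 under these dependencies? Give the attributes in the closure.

R1 ∩ R2 = {DE}.
E → C applies, adding C
Closure: {CDE}.

CDE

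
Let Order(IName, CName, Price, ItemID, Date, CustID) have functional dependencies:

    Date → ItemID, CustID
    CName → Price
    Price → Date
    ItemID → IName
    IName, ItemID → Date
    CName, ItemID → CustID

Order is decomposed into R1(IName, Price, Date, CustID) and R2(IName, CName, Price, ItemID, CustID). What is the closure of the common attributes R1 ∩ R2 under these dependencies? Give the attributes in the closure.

R1 ∩ R2 = {IName, Price, CustID}.
Price → Date applies, adding Date
Date → ItemID, CustID applies, adding ItemID
Closure: {IName, Price, ItemID, Date, CustID}.

IName, Price, ItemID, Date, CustID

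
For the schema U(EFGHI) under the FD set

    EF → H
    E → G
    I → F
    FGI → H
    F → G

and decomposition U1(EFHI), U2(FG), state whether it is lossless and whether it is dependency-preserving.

Lossless test: (F)⁺ = {FG}, which contains all of one fragment — lossless.
Dependency preservation: the restricted closure of {E} across the fragments never reaches {G}, so E → G cannot be enforced without a join — not preserved.

lossless but not dependency-preserving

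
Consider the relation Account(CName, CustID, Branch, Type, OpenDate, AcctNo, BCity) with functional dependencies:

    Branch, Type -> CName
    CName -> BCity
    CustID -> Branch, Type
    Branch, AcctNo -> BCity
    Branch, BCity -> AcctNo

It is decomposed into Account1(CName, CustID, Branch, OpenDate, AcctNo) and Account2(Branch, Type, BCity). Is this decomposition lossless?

No

Common attributes: Account1 ∩ Account2 = {Branch}.
No dependency enlarges {Branch}, so (Branch)⁺ = {Branch}.
The closure contains neither all of Account1 = {CName, CustID, Branch, OpenDate, AcctNo} nor all of Account2 = {Branch, Type, BCity}, so the common attributes are not a superkey of either fragment. The join is lossy.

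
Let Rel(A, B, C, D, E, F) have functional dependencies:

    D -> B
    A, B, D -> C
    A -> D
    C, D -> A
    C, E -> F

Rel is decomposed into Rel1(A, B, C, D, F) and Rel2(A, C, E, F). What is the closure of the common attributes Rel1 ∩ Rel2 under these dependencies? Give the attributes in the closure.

Rel1 ∩ Rel2 = {A, C, F}.
A → D applies, adding D
D → B applies, adding B
Closure: {A, B, C, D, F}.

A, B, C, D, F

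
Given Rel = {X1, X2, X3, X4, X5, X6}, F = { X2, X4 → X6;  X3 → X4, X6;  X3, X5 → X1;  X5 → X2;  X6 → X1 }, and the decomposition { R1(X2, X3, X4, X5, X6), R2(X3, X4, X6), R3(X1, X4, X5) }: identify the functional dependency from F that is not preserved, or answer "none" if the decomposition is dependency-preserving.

Check X6 → X1: no single fragment contains all of {X1, X6}, and the restricted closure of {X6} across the fragments never reaches {X1}.
X2, X4 → X6 is preserved.
X3 → X4, X6 is preserved.
X3, X5 → X1 is preserved.
X5 → X2 is preserved.

X6 → X1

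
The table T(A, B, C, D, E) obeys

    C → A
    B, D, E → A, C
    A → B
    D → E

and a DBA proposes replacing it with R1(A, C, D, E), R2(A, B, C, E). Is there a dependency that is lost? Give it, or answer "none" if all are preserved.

Check B, D, E → A, C: no single fragment contains all of {A, B, C, D, E}, and the restricted closure of {B, D, E} across the fragments never reaches {A, C}.
C → A is preserved.
A → B is preserved.
D → E is preserved.

B, D, E → A, C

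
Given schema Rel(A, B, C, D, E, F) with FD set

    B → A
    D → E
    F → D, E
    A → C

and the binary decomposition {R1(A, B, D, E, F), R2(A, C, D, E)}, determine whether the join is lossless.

Yes

Common attributes: R1 ∩ R2 = {A, D, E}.
Closure of {A, D, E}: A → C applies, adding C. So (A, D, E)⁺ = {A, C, D, E}.
This closure contains every attribute of R2, so R1 ∩ R2 → R2. The join is lossless.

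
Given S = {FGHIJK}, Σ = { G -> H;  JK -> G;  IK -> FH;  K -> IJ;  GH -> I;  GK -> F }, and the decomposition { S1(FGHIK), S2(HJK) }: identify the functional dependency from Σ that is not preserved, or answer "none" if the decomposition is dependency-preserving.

none

G → H lies within S1.
JK → G: restricted closure across fragments reaches G.
IK → FH lies within S1.
K → IJ: restricted closure across fragments reaches IJ.
GH → I lies within S1.
GK → F lies within S1.
Every dependency is enforceable on the fragments, so the decomposition is dependency-preserving.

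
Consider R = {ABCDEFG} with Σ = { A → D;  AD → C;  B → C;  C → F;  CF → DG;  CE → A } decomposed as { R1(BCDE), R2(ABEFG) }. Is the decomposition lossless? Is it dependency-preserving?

lossless but not dependency-preserving

Lossless test: (BE)⁺ = {ABCDEFG}, which contains all of one fragment — lossless.
Dependency preservation: the restricted closure of {A} across the fragments never reaches {D}, so A → D cannot be enforced without a join — not preserved.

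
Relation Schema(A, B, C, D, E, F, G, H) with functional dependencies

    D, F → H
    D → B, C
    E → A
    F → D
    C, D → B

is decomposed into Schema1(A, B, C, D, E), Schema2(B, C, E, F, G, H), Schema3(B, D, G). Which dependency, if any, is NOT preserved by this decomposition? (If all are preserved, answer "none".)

F → D

Check F → D: no single fragment contains all of {D, F}, and the restricted closure of {F} across the fragments never reaches {D}.
D, F → H is preserved.
D → B, C is preserved.
E → A is preserved.
C, D → B is preserved.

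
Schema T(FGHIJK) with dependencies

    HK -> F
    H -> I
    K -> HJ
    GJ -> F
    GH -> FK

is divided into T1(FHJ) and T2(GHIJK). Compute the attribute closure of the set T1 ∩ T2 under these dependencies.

T1 ∩ T2 = {HJ}.
H → I applies, adding I
Closure: {HIJ}.

HIJ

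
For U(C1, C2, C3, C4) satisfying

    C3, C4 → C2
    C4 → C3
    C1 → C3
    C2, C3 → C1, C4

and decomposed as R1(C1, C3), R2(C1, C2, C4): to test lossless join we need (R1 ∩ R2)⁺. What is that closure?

C1, C3

R1 ∩ R2 = {C1}.
C1 → C3 applies, adding C3
Closure: {C1, C3}.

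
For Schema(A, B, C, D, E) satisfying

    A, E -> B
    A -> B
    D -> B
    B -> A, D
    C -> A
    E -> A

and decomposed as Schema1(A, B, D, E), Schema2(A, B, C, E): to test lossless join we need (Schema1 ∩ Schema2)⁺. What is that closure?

A, B, D, E

Schema1 ∩ Schema2 = {A, B, E}.
B → A, D applies, adding D
Closure: {A, B, D, E}.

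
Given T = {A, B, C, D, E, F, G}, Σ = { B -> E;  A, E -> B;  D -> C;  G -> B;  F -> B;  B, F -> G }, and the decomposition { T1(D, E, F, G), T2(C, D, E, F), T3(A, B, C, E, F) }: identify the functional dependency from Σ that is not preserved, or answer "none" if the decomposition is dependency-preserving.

Check G → B: no single fragment contains all of {B, G}, and the restricted closure of {G} across the fragments never reaches {B}.
B → E is preserved.
A, E → B is preserved.
D → C is preserved.
F → B is preserved.
B, F → G is preserved.

G -> B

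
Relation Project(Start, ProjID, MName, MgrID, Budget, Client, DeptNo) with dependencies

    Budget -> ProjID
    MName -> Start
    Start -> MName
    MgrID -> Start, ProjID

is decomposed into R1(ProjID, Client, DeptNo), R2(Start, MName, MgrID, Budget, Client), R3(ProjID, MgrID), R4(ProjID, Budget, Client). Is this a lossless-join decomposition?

No

Chase test. Columns are Start, ProjID, MName, MgrID, Budget, Client, DeptNo; row i has aⱼ where attribute j ∈ Ri, else bᵢⱼ.
Initial tableau (one row per fragment):
  row 1: b11 a2 b13 b14 b15 a6 a7
  row 2: a1 b22 a3 a4 a5 a6 b27
  row 3: b31 a2 b33 a4 b35 b36 b37
  row 4: b41 a2 b43 b44 a5 a6 b47
Rows 2 and 4 agree on Budget; apply Budget→ProjID and equate their ProjID entries.
Rows 2 and 3 agree on MgrID; apply MgrID→Start, ProjID and equate their Start, ProjID entries.
Rows 2 and 3 agree on Start; apply Start→MName and equate their MName entries.
No row becomes fully distinguished — the join is lossy.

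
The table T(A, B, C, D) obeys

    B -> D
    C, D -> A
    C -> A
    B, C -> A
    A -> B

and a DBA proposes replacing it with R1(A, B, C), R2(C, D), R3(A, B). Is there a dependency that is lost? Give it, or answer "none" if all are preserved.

B -> D

Check B → D: no single fragment contains all of {B, D}, and the restricted closure of {B} across the fragments never reaches {D}.
C, D → A is preserved.
C → A is preserved.
B, C → A is preserved.
A → B is preserved.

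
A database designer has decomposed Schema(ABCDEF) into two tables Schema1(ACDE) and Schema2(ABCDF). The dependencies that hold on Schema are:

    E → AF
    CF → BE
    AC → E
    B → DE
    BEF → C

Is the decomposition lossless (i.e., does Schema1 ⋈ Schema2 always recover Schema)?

Common attributes: Schema1 ∩ Schema2 = {ACD}.
Closure of {ACD}: AC → E applies, adding E; E → AF applies, adding F; CF → BE applies, adding B. So (ACD)⁺ = {ABCDEF}.
This closure contains every attribute of Schema1, so Schema1 ∩ Schema2 → Schema1. The join is lossless.

Yes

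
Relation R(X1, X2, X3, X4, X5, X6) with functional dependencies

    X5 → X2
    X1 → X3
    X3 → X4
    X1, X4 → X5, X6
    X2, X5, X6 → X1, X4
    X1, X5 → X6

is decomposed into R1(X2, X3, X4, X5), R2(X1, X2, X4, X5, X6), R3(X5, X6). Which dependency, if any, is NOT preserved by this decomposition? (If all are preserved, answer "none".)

X1 → X3

Check X1 → X3: no single fragment contains all of {X1, X3}, and the restricted closure of {X1} across the fragments never reaches {X3}.
X5 → X2 is preserved.
X3 → X4 is preserved.
X1, X4 → X5, X6 is preserved.
X2, X5, X6 → X1, X4 is preserved.
X1, X5 → X6 is preserved.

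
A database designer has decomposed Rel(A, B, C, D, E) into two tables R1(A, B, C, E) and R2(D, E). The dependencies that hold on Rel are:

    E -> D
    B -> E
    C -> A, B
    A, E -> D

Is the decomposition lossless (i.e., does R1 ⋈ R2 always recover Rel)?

Common attributes: R1 ∩ R2 = {E}.
Closure of {E}: E → D applies, adding D. So (E)⁺ = {D, E}.
This closure contains every attribute of R2, so R1 ∩ R2 → R2. The join is lossless.

Yes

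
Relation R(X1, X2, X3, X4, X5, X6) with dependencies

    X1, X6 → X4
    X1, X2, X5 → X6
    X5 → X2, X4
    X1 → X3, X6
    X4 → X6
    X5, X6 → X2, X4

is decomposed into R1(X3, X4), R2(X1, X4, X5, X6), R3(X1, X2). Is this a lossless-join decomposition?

Chase test. Columns are X1, X2, X3, X4, X5, X6; row i has aⱼ where attribute j ∈ Ri, else bᵢⱼ.
Initial tableau (one row per fragment):
  row 1: b11 b12 a3 a4 b15 b16
  row 2: a1 b22 b23 a4 a5 a6
  row 3: a1 a2 b33 b34 b35 b36
Rows 2 and 3 agree on X1; apply X1→X3, X6 and equate their X3, X6 entries.
Rows 1 and 2 agree on X4; apply X4→X6 and equate their X6 entries.
Rows 2 and 3 agree on X1, X6; apply X1, X6→X4 and equate their X4 entries.
No row becomes fully distinguished — the join is lossy.

No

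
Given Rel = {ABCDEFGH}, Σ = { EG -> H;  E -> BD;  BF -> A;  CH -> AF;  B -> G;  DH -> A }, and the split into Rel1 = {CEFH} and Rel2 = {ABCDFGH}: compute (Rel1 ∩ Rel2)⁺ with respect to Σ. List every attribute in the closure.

ACFH

Rel1 ∩ Rel2 = {CFH}.
CH → AF applies, adding A
Closure: {ACFH}.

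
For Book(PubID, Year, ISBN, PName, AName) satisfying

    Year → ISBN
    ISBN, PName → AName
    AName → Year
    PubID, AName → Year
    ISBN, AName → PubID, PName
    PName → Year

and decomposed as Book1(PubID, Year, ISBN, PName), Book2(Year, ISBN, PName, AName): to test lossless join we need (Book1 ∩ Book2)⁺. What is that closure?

PubID, Year, ISBN, PName, AName

Book1 ∩ Book2 = {Year, ISBN, PName}.
ISBN, PName → AName applies, adding AName
ISBN, AName → PubID, PName applies, adding PubID
Closure: {PubID, Year, ISBN, PName, AName}.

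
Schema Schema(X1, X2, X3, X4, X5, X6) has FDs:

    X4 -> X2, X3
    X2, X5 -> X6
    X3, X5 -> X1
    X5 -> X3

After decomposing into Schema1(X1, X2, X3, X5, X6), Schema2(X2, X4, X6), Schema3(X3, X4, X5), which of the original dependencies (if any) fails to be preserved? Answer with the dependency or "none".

X4 → X2, X3: restricted closure across fragments reaches X2, X3.
X2, X5 → X6 lies within Schema1.
X3, X5 → X1 lies within Schema1.
X5 → X3 lies within Schema1.
Every dependency is enforceable on the fragments, so the decomposition is dependency-preserving.

none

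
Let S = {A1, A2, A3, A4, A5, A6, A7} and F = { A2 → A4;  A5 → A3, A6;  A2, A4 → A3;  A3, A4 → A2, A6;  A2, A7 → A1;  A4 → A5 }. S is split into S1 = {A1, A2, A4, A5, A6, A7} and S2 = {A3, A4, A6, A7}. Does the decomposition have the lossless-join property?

Common attributes: S1 ∩ S2 = {A4, A6, A7}.
Closure of {A4, A6, A7}: A4 → A5 applies, adding A5; A5 → A3, A6 applies, adding A3; A3, A4 → A2, A6 applies, adding A2; A2, A7 → A1 applies, adding A1. So (A4, A6, A7)⁺ = {A1, A2, A3, A4, A5, A6, A7}.
This closure contains every attribute of S1, so S1 ∩ S2 → S1. The join is lossless.

Yes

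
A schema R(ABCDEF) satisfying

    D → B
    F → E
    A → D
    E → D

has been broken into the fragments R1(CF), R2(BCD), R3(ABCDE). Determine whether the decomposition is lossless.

Chase test. Columns are ABCDEF; row i has aⱼ where attribute j ∈ Ri, else bᵢⱼ.
Initial tableau (one row per fragment):
  row 1: b11 b12 a3 b14 b15 a6
  row 2: b21 a2 a3 a4 b25 b26
  row 3: a1 a2 a3 a4 a5 b36
No row becomes fully distinguished — the join is lossy.

No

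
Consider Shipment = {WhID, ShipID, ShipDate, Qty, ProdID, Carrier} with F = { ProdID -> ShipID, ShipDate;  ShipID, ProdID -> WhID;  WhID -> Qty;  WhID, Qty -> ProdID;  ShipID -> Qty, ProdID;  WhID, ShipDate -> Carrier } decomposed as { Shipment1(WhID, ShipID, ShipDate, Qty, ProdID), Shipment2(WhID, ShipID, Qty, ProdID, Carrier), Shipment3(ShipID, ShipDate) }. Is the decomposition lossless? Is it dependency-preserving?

lossless and dependency-preserving

Lossless test (chase): Rows 1 and 2 agree on ProdID; apply ProdID→ShipID, ShipDate and equate their ShipID, ShipDate entries. Rows 1 and 3 agree on ShipID; apply ShipID→Qty, ProdID and equate their Qty, ProdID entries. Rows 1 and 2 agree on WhID, ShipDate; apply WhID, ShipDate→Carrier and equate their Carrier entries. Rows 1 and 3 agree on ShipID, ProdID; apply ShipID, ProdID→WhID and equate their WhID entries. Rows 1 and 3 agree on WhID, ShipDate; apply WhID, ShipDate→Carrier and equate their Carrier entries. Row 1 is now all distinguished symbols — the join is lossless.
Dependency preservation: WhID, ShipDate → Carrier is not contained in any single fragment, but the restricted closure of its left-hand side across the fragments still reaches the right-hand side; the remaining FDs each lie inside some fragment. All dependencies are preserved.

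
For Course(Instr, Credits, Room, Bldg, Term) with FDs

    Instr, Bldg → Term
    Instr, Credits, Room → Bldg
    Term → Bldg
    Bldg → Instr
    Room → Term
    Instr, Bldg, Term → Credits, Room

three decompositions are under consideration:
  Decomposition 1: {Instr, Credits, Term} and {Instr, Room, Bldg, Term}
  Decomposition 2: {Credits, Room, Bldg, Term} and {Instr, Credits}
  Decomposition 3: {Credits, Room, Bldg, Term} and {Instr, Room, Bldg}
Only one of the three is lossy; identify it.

Decomposition 1: common = {Instr, Term}, closure = {Instr, Credits, Room, Bldg, Term} → lossless.
Decomposition 2: common = {Credits}, closure = {Credits} → lossy.
Decomposition 3: common = {Room, Bldg}, closure = {Instr, Credits, Room, Bldg, Term} → lossless.

Decomposition 2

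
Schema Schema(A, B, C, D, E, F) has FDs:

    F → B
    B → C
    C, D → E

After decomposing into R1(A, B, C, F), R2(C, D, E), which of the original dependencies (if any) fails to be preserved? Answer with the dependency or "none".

F → B lies within R1.
B → C lies within R1.
C, D → E lies within R2.
Every dependency is enforceable on the fragments, so the decomposition is dependency-preserving.

none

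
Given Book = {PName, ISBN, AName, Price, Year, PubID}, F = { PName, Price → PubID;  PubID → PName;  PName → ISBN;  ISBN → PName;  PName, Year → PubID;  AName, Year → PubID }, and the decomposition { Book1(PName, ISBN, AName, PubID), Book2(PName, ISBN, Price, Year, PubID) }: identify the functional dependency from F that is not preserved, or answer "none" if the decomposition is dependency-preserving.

Check AName, Year → PubID: no single fragment contains all of {AName, Year, PubID}, and the restricted closure of {AName, Year} across the fragments never reaches {PubID}.
PName, Price → PubID is preserved.
PubID → PName is preserved.
PName → ISBN is preserved.
ISBN → PName is preserved.
PName, Year → PubID is preserved.

AName, Year → PubID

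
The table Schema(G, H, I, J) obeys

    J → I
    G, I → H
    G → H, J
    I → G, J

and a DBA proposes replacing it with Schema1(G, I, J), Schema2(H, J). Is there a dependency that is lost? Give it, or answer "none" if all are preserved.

J → I lies within Schema1.
G, I → H: restricted closure across fragments reaches H.
G → H, J: restricted closure across fragments reaches H, J.
I → G, J lies within Schema1.
Every dependency is enforceable on the fragments, so the decomposition is dependency-preserving.

none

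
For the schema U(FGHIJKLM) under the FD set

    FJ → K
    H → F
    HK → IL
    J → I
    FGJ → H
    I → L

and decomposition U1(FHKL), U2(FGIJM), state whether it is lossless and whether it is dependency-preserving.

lossy and not dependency-preserving

Lossless test: (F)⁺ = {F}, which is a superkey of neither fragment — lossy.
Dependency preservation: the restricted closure of {FJ} across the fragments never reaches {K}, so FJ → K cannot be enforced without a join — not preserved.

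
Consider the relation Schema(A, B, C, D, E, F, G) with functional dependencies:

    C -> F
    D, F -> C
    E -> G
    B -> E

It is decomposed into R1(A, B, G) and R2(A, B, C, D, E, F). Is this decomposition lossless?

Common attributes: R1 ∩ R2 = {A, B}.
Closure of {A, B}: B → E applies, adding E; E → G applies, adding G. So (A, B)⁺ = {A, B, E, G}.
This closure contains every attribute of R1, so R1 ∩ R2 → R1. The join is lossless.

Yes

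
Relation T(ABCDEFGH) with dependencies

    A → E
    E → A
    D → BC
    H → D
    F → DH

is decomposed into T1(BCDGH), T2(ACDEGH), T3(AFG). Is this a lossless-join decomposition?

No

Chase test. Columns are ABCDEFGH; row i has aⱼ where attribute j ∈ Ti, else bᵢⱼ.
Initial tableau (one row per fragment):
  row 1: b11 a2 a3 a4 b15 b16 a7 a8
  row 2: a1 b22 a3 a4 a5 b26 a7 a8
  row 3: a1 b32 b33 b34 b35 a6 a7 b38
Rows 2 and 3 agree on A; apply A→E and equate their E entries.
Rows 1 and 2 agree on D; apply D→BC and equate their BC entries.
No row becomes fully distinguished — the join is lossy.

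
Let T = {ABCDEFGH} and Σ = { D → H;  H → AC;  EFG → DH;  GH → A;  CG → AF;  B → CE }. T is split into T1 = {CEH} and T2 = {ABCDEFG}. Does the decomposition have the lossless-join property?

Common attributes: T1 ∩ T2 = {CE}.
No dependency enlarges {CE}, so (CE)⁺ = {CE}.
The closure contains neither all of T1 = {CEH} nor all of T2 = {ABCDEFG}, so the common attributes are not a superkey of either fragment. The join is lossy.

No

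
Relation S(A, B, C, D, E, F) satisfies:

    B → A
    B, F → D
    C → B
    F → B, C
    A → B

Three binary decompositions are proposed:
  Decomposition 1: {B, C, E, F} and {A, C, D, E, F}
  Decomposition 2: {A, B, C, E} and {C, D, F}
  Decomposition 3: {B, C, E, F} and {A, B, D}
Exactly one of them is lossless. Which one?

Decomposition 1: common = {C, E, F}, closure = {A, B, C, D, E, F} → lossless.
Decomposition 2: common = {C}, closure = {A, B, C} → lossy.
Decomposition 3: common = {B}, closure = {A, B} → lossy.

Decomposition 1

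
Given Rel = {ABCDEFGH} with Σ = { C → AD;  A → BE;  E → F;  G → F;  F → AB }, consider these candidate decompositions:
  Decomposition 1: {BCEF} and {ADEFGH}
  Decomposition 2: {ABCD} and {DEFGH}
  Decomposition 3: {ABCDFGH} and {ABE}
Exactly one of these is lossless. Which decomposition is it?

Decomposition 1: common = {EF}, closure = {ABEF} → lossy.
Decomposition 2: common = {D}, closure = {D} → lossy.
Decomposition 3: common = {AB}, closure = {ABEF} → lossless.

Decomposition 3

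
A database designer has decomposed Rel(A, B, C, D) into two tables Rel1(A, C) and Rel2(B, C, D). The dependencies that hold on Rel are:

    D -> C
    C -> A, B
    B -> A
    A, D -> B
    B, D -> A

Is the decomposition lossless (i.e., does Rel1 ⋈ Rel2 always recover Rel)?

Common attributes: Rel1 ∩ Rel2 = {C}.
Closure of {C}: C → A, B applies, adding A, B. So (C)⁺ = {A, B, C}.
This closure contains every attribute of Rel1, so Rel1 ∩ Rel2 → Rel1. The join is lossless.

Yes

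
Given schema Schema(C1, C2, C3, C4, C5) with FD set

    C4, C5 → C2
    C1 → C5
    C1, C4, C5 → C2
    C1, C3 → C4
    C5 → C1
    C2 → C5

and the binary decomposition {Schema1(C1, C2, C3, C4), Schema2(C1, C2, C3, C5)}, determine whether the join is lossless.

Common attributes: Schema1 ∩ Schema2 = {C1, C2, C3}.
Closure of {C1, C2, C3}: C1 → C5 applies, adding C5; C1, C3 → C4 applies, adding C4. So (C1, C2, C3)⁺ = {C1, C2, C3, C4, C5}.
This closure contains every attribute of Schema1, so Schema1 ∩ Schema2 → Schema1. The join is lossless.

Yes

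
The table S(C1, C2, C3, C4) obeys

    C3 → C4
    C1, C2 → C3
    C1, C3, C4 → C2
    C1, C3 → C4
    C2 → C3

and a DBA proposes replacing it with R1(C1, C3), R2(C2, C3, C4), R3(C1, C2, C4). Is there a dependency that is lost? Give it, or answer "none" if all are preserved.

Check C1, C3, C4 → C2: no single fragment contains all of {C1, C2, C3, C4}, and the restricted closure of {C1, C3, C4} across the fragments never reaches {C2}.
C3 → C4 is preserved.
C1, C2 → C3 is preserved.
C1, C3 → C4 is preserved.
C2 → C3 is preserved.

C1, C3, C4 → C2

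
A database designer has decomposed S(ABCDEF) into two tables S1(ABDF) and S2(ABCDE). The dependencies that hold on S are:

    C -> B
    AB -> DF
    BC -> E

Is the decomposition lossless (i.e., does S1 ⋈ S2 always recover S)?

Common attributes: S1 ∩ S2 = {ABD}.
Closure of {ABD}: AB → DF applies, adding F. So (ABD)⁺ = {ABDF}.
This closure contains every attribute of S1, so S1 ∩ S2 → S1. The join is lossless.

Yes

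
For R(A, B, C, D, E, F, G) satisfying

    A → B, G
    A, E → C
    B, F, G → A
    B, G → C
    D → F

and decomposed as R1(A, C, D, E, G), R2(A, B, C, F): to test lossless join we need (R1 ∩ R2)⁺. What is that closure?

A, B, C, G

R1 ∩ R2 = {A, C}.
A → B, G applies, adding B, G
Closure: {A, B, C, G}.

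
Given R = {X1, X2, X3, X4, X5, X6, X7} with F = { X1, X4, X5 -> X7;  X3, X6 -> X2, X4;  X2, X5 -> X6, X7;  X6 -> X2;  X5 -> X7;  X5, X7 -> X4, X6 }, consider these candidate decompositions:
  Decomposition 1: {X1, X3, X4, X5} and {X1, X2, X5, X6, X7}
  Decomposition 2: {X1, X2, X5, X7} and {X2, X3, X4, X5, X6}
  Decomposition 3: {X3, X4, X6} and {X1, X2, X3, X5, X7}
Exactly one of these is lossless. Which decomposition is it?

Decomposition 1

Decomposition 1: common = {X1, X5}, closure = {X1, X2, X4, X5, X6, X7} → lossless.
Decomposition 2: common = {X2, X5}, closure = {X2, X4, X5, X6, X7} → lossy.
Decomposition 3: common = {X3}, closure = {X3} → lossy.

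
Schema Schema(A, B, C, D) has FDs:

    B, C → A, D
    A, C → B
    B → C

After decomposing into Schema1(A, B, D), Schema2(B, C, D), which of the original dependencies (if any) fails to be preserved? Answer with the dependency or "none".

Check A, C → B: no single fragment contains all of {A, B, C}, and the restricted closure of {A, C} across the fragments never reaches {B}.
B, C → A, D is preserved.
B → C is preserved.

A, C → B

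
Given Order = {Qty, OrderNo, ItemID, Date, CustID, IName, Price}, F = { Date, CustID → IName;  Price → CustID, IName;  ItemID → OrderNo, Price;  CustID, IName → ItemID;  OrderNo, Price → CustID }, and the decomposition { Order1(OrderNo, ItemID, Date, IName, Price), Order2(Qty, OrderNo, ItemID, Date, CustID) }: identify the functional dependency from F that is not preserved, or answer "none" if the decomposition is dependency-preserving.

CustID, IName → ItemID

Check CustID, IName → ItemID: no single fragment contains all of {ItemID, CustID, IName}, and the restricted closure of {CustID, IName} across the fragments never reaches {ItemID}.
Date, CustID → IName is preserved.
Price → CustID, IName is preserved.
ItemID → OrderNo, Price is preserved.
OrderNo, Price → CustID is preserved.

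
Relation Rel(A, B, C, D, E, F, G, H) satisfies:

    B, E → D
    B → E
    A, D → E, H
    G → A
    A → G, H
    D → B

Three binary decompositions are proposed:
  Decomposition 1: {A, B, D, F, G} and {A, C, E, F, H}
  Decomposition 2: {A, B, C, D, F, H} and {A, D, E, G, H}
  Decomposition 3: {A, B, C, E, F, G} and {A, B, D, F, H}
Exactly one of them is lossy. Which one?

Decomposition 1

Decomposition 1: common = {A, F}, closure = {A, F, G, H} → lossy.
Decomposition 2: common = {A, D, H}, closure = {A, B, D, E, G, H} → lossless.
Decomposition 3: common = {A, B, F}, closure = {A, B, D, E, F, G, H} → lossless.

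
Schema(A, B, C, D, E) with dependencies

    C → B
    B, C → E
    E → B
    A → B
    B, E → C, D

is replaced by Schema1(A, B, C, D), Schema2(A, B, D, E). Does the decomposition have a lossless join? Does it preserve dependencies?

Lossless test: (A, B, D)⁺ = {A, B, D}, which is a superkey of neither fragment — lossy.
Dependency preservation: the restricted closure of {B, C} across the fragments never reaches {E}, so B, C → E cannot be enforced without a join — not preserved.

lossy and not dependency-preserving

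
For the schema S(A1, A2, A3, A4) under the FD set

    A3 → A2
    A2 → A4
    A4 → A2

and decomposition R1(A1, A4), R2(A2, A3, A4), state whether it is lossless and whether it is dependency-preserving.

lossy but dependency-preserving

Lossless test: (A4)⁺ = {A2, A4}, which is a superkey of neither fragment — lossy.
Dependency preservation: every FD's attributes lie within a single fragment, so each can be enforced locally — preserved.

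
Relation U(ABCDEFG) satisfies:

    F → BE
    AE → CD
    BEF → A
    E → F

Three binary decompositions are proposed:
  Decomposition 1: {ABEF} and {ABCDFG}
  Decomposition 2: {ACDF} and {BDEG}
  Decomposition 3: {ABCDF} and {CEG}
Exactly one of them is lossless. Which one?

Decomposition 1: common = {ABF}, closure = {ABCDEF} → lossless.
Decomposition 2: common = {D}, closure = {D} → lossy.
Decomposition 3: common = {C}, closure = {C} → lossy.

Decomposition 1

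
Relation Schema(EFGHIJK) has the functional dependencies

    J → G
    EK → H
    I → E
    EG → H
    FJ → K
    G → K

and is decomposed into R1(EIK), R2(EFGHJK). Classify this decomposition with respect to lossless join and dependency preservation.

Lossless test: (EK)⁺ = {EHK}, which is a superkey of neither fragment — lossy.
Dependency preservation: every FD's attributes lie within a single fragment, so each can be enforced locally — preserved.

lossy but dependency-preserving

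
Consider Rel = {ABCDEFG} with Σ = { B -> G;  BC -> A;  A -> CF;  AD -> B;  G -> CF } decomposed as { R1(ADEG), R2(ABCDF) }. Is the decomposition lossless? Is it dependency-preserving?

lossless but not dependency-preserving

Lossless test: (AD)⁺ = {ABCDFG}, which contains all of one fragment — lossless.
Dependency preservation: the restricted closure of {B} across the fragments never reaches {G}, so B → G cannot be enforced without a join — not preserved.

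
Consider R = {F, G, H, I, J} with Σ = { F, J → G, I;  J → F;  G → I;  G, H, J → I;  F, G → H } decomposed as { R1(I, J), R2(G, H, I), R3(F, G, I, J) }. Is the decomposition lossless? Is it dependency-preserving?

lossy and not dependency-preserving

Lossless test (chase): Rows 1 and 3 agree on J; apply J→F and equate their F entries. Rows 1 and 3 agree on F, J; apply F, J→G, I and equate their G, I entries. Rows 1 and 3 agree on F, G; apply F, G→H and equate their H entries. No row becomes fully distinguished — the join is lossy.
Dependency preservation: the restricted closure of {F, G} across the fragments never reaches {H}, so F, G → H cannot be enforced without a join — not preserved.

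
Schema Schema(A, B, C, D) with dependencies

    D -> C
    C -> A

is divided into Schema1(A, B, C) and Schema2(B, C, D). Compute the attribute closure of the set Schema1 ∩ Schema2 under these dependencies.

Schema1 ∩ Schema2 = {B, C}.
C → A applies, adding A
Closure: {A, B, C}.

A, B, C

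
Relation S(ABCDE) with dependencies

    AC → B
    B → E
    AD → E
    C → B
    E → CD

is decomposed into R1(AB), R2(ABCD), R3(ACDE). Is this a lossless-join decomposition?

Yes

Chase test. Columns are ABCDE; row i has aⱼ where attribute j ∈ Ri, else bᵢⱼ.
Initial tableau (one row per fragment):
  row 1: a1 a2 b13 b14 b15
  row 2: a1 a2 a3 a4 b25
  row 3: a1 b32 a3 a4 a5
Rows 2 and 3 agree on AC; apply AC→B and equate their B entries.
Rows 1 and 2 agree on B; apply B→E and equate their E entries.
Rows 1 and 3 agree on B; apply B→E and equate their E entries.
Rows 1 and 2 agree on E; apply E→CD and equate their CD entries.
Row 1 is now all distinguished symbols — the join is lossless.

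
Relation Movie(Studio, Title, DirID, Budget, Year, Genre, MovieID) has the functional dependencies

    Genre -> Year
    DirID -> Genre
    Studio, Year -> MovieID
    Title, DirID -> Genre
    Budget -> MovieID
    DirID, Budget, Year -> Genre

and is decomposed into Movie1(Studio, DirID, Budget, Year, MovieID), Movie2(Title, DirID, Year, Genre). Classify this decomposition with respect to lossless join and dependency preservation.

Lossless test: (DirID, Year)⁺ = {DirID, Year, Genre}, which is a superkey of neither fragment — lossy.
Dependency preservation: DirID, Budget, Year → Genre is not contained in any single fragment, but the restricted closure of its left-hand side across the fragments still reaches the right-hand side; the remaining FDs each lie inside some fragment. All dependencies are preserved.

lossy but dependency-preserving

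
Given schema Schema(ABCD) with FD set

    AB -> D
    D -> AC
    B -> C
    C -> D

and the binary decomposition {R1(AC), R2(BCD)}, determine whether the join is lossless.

Common attributes: R1 ∩ R2 = {C}.
Closure of {C}: C → D applies, adding D; D → AC applies, adding A. So (C)⁺ = {ACD}.
This closure contains every attribute of R1, so R1 ∩ R2 → R1. The join is lossless.

Yes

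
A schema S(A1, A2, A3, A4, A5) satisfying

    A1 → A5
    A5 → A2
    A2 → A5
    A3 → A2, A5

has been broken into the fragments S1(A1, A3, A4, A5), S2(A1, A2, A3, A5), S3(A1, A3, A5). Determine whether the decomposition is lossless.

Yes

Chase test. Columns are A1, A2, A3, A4, A5; row i has aⱼ where attribute j ∈ Si, else bᵢⱼ.
Initial tableau (one row per fragment):
  row 1: a1 b12 a3 a4 a5
  row 2: a1 a2 a3 b24 a5
  row 3: a1 b32 a3 b34 a5
Rows 1 and 2 agree on A5; apply A5→A2 and equate their A2 entries.
Rows 1 and 3 agree on A5; apply A5→A2 and equate their A2 entries.
Row 1 is now all distinguished symbols — the join is lossless.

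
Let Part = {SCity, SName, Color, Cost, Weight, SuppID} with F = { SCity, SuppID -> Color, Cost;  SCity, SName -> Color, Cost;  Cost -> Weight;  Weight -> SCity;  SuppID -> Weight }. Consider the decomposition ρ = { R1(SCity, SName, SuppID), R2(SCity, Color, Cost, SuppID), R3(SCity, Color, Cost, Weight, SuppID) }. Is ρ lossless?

Chase test. Columns are SCity, SName, Color, Cost, Weight, SuppID; row i has aⱼ where attribute j ∈ Ri, else bᵢⱼ.
Initial tableau (one row per fragment):
  row 1: a1 a2 b13 b14 b15 a6
  row 2: a1 b22 a3 a4 b25 a6
  row 3: a1 b32 a3 a4 a5 a6
Rows 1 and 2 agree on SCity, SuppID; apply SCity, SuppID→Color, Cost and equate their Color, Cost entries.
Rows 1 and 2 agree on Cost; apply Cost→Weight and equate their Weight entries.
Rows 1 and 3 agree on Cost; apply Cost→Weight and equate their Weight entries.
Row 1 is now all distinguished symbols — the join is lossless.

Yes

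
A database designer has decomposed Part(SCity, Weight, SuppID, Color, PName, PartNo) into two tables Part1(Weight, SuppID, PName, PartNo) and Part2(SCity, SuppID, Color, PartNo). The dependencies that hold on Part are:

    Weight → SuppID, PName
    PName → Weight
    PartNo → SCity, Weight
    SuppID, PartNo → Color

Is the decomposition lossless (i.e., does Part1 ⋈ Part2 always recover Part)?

Yes

Common attributes: Part1 ∩ Part2 = {SuppID, PartNo}.
Closure of {SuppID, PartNo}: PartNo → SCity, Weight applies, adding SCity, Weight; SuppID, PartNo → Color applies, adding Color; Weight → SuppID, PName applies, adding PName. So (SuppID, PartNo)⁺ = {SCity, Weight, SuppID, Color, PName, PartNo}.
This closure contains every attribute of Part1, so Part1 ∩ Part2 → Part1. The join is lossless.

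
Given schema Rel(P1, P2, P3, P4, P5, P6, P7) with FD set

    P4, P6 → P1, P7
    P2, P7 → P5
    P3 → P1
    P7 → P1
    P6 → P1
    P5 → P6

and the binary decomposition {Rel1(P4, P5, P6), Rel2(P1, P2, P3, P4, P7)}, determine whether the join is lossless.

No

Common attributes: Rel1 ∩ Rel2 = {P4}.
No dependency enlarges {P4}, so (P4)⁺ = {P4}.
The closure contains neither all of Rel1 = {P4, P5, P6} nor all of Rel2 = {P1, P2, P3, P4, P7}, so the common attributes are not a superkey of either fragment. The join is lossy.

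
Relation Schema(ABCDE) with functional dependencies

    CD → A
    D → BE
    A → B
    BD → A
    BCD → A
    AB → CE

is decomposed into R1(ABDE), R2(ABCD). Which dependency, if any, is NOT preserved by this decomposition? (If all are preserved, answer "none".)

CD → A lies within R2.
D → BE lies within R1.
A → B lies within R1.
BD → A lies within R1.
BCD → A lies within R2.
AB → CE: restricted closure across fragments reaches CE.
Every dependency is enforceable on the fragments, so the decomposition is dependency-preserving.

none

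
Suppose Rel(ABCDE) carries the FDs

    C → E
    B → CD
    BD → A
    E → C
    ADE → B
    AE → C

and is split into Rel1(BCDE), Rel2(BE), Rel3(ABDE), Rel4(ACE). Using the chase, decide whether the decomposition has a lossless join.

Yes

Chase test. Columns are ABCDE; row i has aⱼ where attribute j ∈ Reli, else bᵢⱼ.
Initial tableau (one row per fragment):
  row 1: b11 a2 a3 a4 a5
  row 2: b21 a2 b23 b24 a5
  row 3: a1 a2 b33 a4 a5
  row 4: a1 b42 a3 b44 a5
Rows 1 and 2 agree on B; apply B→CD and equate their CD entries.
Rows 1 and 3 agree on B; apply B→CD and equate their CD entries.
Rows 1 and 2 agree on BD; apply BD→A and equate their A entries.
Rows 1 and 3 agree on BD; apply BD→A and equate their A entries.
Row 1 is now all distinguished symbols — the join is lossless.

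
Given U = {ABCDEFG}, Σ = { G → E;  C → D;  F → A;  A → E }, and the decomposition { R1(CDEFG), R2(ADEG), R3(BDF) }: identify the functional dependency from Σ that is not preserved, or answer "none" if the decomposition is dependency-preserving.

Check F → A: no single fragment contains all of {AF}, and the restricted closure of {F} across the fragments never reaches {A}.
G → E is preserved.
C → D is preserved.
A → E is preserved.

F → A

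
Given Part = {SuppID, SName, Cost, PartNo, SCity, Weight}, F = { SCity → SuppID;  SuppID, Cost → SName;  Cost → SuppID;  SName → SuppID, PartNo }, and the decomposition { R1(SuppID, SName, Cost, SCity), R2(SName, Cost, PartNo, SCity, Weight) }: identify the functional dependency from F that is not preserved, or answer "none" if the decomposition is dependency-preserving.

none

SCity → SuppID lies within R1.
SuppID, Cost → SName lies within R1.
Cost → SuppID lies within R1.
SName → SuppID, PartNo: restricted closure across fragments reaches SuppID, PartNo.
Every dependency is enforceable on the fragments, so the decomposition is dependency-preserving.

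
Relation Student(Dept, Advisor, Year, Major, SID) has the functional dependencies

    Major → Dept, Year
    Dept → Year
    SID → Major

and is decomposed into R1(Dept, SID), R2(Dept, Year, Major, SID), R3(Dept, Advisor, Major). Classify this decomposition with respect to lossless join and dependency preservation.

lossy but dependency-preserving

Lossless test (chase): Rows 2 and 3 agree on Major; apply Major→Dept, Year and equate their Dept, Year entries. Rows 1 and 2 agree on Dept; apply Dept→Year and equate their Year entries. Rows 1 and 2 agree on SID; apply SID→Major and equate their Major entries. No row becomes fully distinguished — the join is lossy.
Dependency preservation: every FD's attributes lie within a single fragment, so each can be enforced locally — preserved.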